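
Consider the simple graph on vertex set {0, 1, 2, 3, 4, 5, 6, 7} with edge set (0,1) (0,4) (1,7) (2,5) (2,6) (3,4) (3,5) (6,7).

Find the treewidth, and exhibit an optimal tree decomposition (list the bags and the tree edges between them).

Treewidth 2.
One optimal decomposition is:
Bags: B1 = {0, 1, 7}  B2 = {0, 6, 7}  B3 = {0, 2, 6}  B4 = {0, 2, 5}  B5 = {0, 3, 5}  B6 = {0, 3, 4}
Tree: B1–B2, B2–B3, B3–B4, B4–B5, B5–B6

Each bag holds 3 vertices, so the decomposition has width 2, which upper-bounds the treewidth. The edges 0–1–7–6–2–5–3–4–0 form a cycle, so G is not a tree and its treewidth is at least 2. Hence tw(G) = 2 exactly.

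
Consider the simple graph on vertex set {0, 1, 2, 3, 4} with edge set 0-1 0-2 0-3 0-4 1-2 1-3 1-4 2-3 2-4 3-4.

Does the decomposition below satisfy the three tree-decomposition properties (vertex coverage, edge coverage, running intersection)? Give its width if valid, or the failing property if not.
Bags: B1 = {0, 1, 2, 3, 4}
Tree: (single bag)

Vertex coverage: the bags together contain {0, 1, 2, 3, 4}, the full vertex set. Edge coverage: each edge of G has both endpoints in at least one bag. Running intersection: for every vertex, the bags containing it form a connected subtree. All three properties hold, so this is a valid tree decomposition of width max|bag| − 1 = 4, and hence tw(G) ≤ 4.

Yes; width 4.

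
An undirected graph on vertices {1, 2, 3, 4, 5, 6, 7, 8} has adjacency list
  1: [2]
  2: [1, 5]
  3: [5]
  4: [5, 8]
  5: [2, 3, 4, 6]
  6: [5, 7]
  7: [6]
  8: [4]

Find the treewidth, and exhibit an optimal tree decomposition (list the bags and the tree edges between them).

Treewidth 1.
One such decomposition:
Bags: B1 = {4, 5}  B2 = {3, 5}  B3 = {2, 5}  B4 = {5, 6}  B5 = {4, 8}  B6 = {1, 2}  B7 = {6, 7}
Tree: B1–B2, B2–B3, B2–B4, B1–B5, B3–B6, B4–B7

Every bag has size at most 2, so the width is 2 − 1 = 1 and tw(G) ≤ 1. Any graph with an edge has treewidth ≥ 1, and G has the edge 4–5. Combining the bounds, tw(G) = 1.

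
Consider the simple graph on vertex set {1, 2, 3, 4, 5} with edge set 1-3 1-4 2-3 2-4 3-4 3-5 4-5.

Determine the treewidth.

2

A width-2 tree decomposition is:
Bags: B1 = {1, 3, 4}  B2 = {2, 3, 4}  B3 = {3, 4, 5}
Tree: B1–B2, B2–B3
The largest bag has 3 vertices, giving width 2; this decomposition certifies tw(G) ≤ 2. On the other hand G contains the 3-clique {1, 3, 4}. A clique must lie in a single bag of any decomposition, so no decomposition can have width below 2. Therefore the treewidth is 2.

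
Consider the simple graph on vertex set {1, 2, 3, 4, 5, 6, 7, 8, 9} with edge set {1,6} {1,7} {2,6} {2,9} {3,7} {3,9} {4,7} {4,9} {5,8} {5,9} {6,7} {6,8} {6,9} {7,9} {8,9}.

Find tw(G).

2

A width-2 tree decomposition is:
Bags: B1 = {6, 8, 9}  B2 = {6, 7, 9}  B3 = {1, 6, 7}  B4 = {2, 6, 9}  B5 = {4, 7, 9}  B6 = {3, 7, 9}  B7 = {5, 8, 9}
Tree: B1–B2, B2–B3, B1–B4, B2–B5, B2–B6, B1–B7
Every bag has size at most 3, so the width is 3 − 1 = 2 and tw(G) ≤ 2. For the lower bound, the 3 vertices {1, 6, 7} are pairwise adjacent, and any tree decomposition puts a clique entirely inside one bag — forcing width ≥ 2. Combining the bounds, tw(G) = 2.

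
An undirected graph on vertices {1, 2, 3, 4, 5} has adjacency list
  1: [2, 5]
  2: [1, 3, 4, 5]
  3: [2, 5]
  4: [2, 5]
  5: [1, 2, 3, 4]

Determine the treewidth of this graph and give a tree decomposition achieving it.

The largest bag has 3 vertices, giving width 2; this decomposition certifies tw(G) ≤ 2. For the lower bound, the 3 vertices {1, 2, 5} are pairwise adjacent, and any tree decomposition puts a clique entirely inside one bag — forcing width ≥ 2. The upper and lower bounds meet at 2, so that is the treewidth.

Treewidth 2.
One such decomposition:
Bags: B1 = {1, 2, 5}  B2 = {2, 3, 5}  B3 = {2, 4, 5}
Tree: B1–B2, B2–B3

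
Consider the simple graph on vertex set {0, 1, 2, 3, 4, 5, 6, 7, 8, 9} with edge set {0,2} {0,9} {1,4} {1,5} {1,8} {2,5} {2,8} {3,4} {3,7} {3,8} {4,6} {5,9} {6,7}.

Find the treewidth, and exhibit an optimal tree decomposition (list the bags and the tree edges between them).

Treewidth 2.
One such decomposition:
Bags: B1 = {0, 2, 9}  B2 = {2, 5, 9}  B3 = {2, 5, 8}  B4 = {1, 5, 8}  B5 = {1, 3, 8}  B6 = {1, 3, 4}  B7 = {3, 4, 7}  B8 = {4, 6, 7}
Tree: B1–B2, B2–B3, B3–B4, B4–B5, B5–B6, B6–B7, B7–B8

Every bag has size at most 3, so the width is 3 − 1 = 2 and tw(G) ≤ 2. The edges 0–9–5–2–0 form a cycle, so G is not a tree and its treewidth is at least 2. Hence tw(G) = 2 exactly.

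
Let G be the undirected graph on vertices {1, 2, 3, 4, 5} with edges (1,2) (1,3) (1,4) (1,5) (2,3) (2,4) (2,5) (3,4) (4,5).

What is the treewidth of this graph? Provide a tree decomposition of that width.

Treewidth 3.
One such decomposition:
Bags: B1 = {1, 2, 3, 4}  B2 = {1, 2, 4, 5}
Tree: B1–B2

Every bag has size at most 4, so the width is 4 − 1 = 3 and tw(G) ≤ 3. On the other hand G contains the 4-clique {1, 2, 3, 4}. A clique must lie in a single bag of any decomposition, so no decomposition can have width below 3. Therefore the treewidth is 3.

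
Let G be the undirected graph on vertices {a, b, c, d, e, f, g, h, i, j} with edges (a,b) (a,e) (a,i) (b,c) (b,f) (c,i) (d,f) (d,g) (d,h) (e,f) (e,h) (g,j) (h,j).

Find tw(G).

2

A width-2 tree decomposition is:
Bags: B1 = {b, c, i}  B2 = {a, b, i}  B3 = {a, b, f}  B4 = {a, e, f}  B5 = {d, e, f}  B6 = {d, e, h}  B7 = {d, g, h}  B8 = {g, h, j}
Tree: B1–B2, B2–B3, B3–B4, B4–B5, B5–B6, B6–B7, B7–B8
The largest bag has 3 vertices, giving width 2; this decomposition certifies tw(G) ≤ 2. For the lower bound, G contains the cycle c–i–a–b–c, so G is not a forest; only forests have treewidth ≤ 1, hence tw(G) ≥ 2. Combining the bounds, tw(G) = 2.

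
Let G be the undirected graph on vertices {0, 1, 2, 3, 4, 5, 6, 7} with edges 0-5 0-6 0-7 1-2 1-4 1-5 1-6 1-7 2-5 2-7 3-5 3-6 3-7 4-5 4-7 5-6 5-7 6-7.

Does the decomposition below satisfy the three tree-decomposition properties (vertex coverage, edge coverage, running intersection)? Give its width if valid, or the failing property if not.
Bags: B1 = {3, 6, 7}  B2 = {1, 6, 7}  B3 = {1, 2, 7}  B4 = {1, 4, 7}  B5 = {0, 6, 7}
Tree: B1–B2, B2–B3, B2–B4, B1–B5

A tree decomposition must satisfy three properties: every vertex lies in some bag; for every edge, both endpoints lie together in some bag; and for every vertex, the bags containing it form a connected subtree. Here vertex 5 appears in no bag, so the decomposition is invalid.

No — vertex 5 appears in no bag.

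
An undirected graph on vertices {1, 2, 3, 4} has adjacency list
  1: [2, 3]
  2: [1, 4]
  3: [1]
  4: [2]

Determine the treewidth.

1

A width-1 tree decomposition is:
Bags: B1 = {1, 2}  B2 = {1, 3}  B3 = {2, 4}
Tree: B1–B2, B1–B3
The largest bag has 2 vertices, giving width 1; this decomposition certifies tw(G) ≤ 1. Since G has at least one edge (e.g. 1–2), it is not an edgeless graph, so tw(G) ≥ 1. Therefore the treewidth is 1.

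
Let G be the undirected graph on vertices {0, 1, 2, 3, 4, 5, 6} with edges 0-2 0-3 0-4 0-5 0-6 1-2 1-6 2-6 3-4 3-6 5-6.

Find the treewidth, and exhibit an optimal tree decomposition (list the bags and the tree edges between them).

Each bag holds 3 vertices, so the decomposition has width 2, which upper-bounds the treewidth. On the other hand G contains the 3-clique {0, 3, 4}. A clique must lie in a single bag of any decomposition, so no decomposition can have width below 2. The upper and lower bounds meet at 2, so that is the treewidth.

Treewidth 2.
Bags: B1 = {0, 3, 6}  B2 = {0, 2, 6}  B3 = {0, 3, 4}  B4 = {0, 5, 6}  B5 = {1, 2, 6}
Tree: B1–B2, B1–B3, B2–B4, B2–B5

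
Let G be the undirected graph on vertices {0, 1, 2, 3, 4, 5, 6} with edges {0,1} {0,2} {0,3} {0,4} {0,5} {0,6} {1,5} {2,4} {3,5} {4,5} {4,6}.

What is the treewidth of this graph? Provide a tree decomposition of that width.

Treewidth 2.
One such decomposition:
Bags: B1 = {0, 4, 5}  B2 = {0, 4, 6}  B3 = {0, 3, 5}  B4 = {0, 2, 4}  B5 = {0, 1, 5}
Tree: B1–B2, B1–B3, B1–B4, B1–B5

Every bag has size at most 3, so the width is 3 − 1 = 2 and tw(G) ≤ 2. For the lower bound, the 3 vertices {0, 1, 5} are pairwise adjacent, and any tree decomposition puts a clique entirely inside one bag — forcing width ≥ 2. Therefore the treewidth is 2.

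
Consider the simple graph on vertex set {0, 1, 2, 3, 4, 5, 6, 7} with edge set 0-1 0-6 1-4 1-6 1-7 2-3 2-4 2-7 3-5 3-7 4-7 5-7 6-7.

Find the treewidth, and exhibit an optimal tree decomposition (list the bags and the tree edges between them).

Treewidth 2.
One such decomposition:
Bags: B1 = {2, 4, 7}  B2 = {2, 3, 7}  B3 = {1, 4, 7}  B4 = {1, 6, 7}  B5 = {3, 5, 7}  B6 = {0, 1, 6}
Tree: B1–B2, B1–B3, B3–B4, B2–B5, B4–B6

The largest bag has 3 vertices, giving width 2; this decomposition certifies tw(G) ≤ 2. Conversely, {0, 1, 6} is a clique of size 3, and the vertices of any clique must share a bag in every tree decomposition; so some bag has ≥ 3 vertices and tw(G) ≥ 2. Hence tw(G) = 2 exactly.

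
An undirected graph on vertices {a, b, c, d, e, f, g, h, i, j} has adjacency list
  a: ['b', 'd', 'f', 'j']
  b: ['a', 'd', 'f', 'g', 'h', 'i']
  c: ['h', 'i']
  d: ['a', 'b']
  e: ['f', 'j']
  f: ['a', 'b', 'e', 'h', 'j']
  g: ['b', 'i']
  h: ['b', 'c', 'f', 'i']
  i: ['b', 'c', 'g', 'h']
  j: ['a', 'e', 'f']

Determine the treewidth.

A width-2 tree decomposition is:
Bags: B1 = {a, b, f}  B2 = {a, f, j}  B3 = {b, f, h}  B4 = {a, b, d}  B5 = {b, h, i}  B6 = {c, h, i}  B7 = {e, f, j}  B8 = {b, g, i}
Tree: B1–B2, B1–B3, B1–B4, B3–B5, B5–B6, B2–B7, B5–B8
Every bag has size at most 3, so the width is 3 − 1 = 2 and tw(G) ≤ 2. On the other hand G contains the 3-clique {e, f, j}. A clique must lie in a single bag of any decomposition, so no decomposition can have width below 2. Hence tw(G) = 2 exactly.

2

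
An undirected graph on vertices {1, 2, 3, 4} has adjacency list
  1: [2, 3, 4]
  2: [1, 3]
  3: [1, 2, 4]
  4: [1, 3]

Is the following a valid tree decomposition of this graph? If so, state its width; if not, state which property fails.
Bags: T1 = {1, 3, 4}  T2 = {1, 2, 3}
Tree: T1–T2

Yes; width 2.

Every vertex of G appears in some bag (union = {1, 2, 3, 4}); every edge is covered by a bag; and for each vertex v the set of bags containing v is connected in the bag tree. The decomposition is therefore valid. The largest bag has 3 vertices, so the width is 2.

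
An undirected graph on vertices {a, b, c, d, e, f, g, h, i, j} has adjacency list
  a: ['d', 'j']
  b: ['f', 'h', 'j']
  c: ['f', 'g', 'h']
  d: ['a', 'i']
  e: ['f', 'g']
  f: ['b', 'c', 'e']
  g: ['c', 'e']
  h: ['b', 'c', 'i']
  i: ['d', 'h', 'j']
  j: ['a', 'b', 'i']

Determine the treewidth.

2

A width-2 tree decomposition is:
Bags: B1 = {a, d, i}  B2 = {a, i, j}  B3 = {h, i, j}  B4 = {b, h, j}  B5 = {b, c, h}  B6 = {b, c, f}  B7 = {c, f, g}  B8 = {e, f, g}
Tree: B1–B2, B2–B3, B3–B4, B4–B5, B5–B6, B6–B7, B7–B8
Every bag has size at most 3, so the width is 3 − 1 = 2 and tw(G) ≤ 2. For the lower bound, G contains the cycle d–a–j–i–d, so G is not a forest; only forests have treewidth ≤ 1, hence tw(G) ≥ 2. Combining the bounds, tw(G) = 2.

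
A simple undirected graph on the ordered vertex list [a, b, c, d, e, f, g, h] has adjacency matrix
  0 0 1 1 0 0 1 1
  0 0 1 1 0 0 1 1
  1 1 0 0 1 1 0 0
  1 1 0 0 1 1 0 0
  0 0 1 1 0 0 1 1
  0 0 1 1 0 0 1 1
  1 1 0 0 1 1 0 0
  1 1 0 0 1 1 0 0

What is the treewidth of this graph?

4

A width-4 tree decomposition is:
Bags: B1 = {b, c, d, g, h}  B2 = {c, d, f, g, h}  B3 = {c, d, e, g, h}  B4 = {a, c, d, g, h}
Tree: B1–B2, B2–B3, B3–B4
Each bag holds 5 vertices, so the decomposition has width 4, which upper-bounds the treewidth. For the lower bound: the 5 vertex sets {b,d}, {c,f}, {e,g}, {h}, {a} are disjoint, each induces a connected subgraph, and every pair is joined by at least one edge of G. Contracting each set to a single vertex therefore yields K_{5} as a minor, and since treewidth is minor-monotone, tw(G) ≥ tw(K_{5}) = 4. The upper and lower bounds meet at 4, so that is the treewidth.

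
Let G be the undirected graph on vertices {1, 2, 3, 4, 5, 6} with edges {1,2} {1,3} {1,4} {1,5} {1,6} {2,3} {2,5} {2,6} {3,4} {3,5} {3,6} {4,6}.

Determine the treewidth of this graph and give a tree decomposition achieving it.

Treewidth 3.
One such decomposition:
Bags: B1 = {1, 2, 3, 6}  B2 = {1, 2, 3, 5}  B3 = {1, 3, 4, 6}
Tree: B1–B2, B1–B3

Each bag holds 4 vertices, so the decomposition has width 3, which upper-bounds the treewidth. Conversely, {1, 2, 3, 5} is a clique of size 4, and the vertices of any clique must share a bag in every tree decomposition; so some bag has ≥ 4 vertices and tw(G) ≥ 3. Combining the bounds, tw(G) = 3.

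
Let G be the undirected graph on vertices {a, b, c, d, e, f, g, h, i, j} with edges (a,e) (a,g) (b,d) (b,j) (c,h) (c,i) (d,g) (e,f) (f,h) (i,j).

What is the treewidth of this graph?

2

A width-2 tree decomposition is:
Bags: B1 = {c, f, h}  B2 = {c, e, f}  B3 = {a, c, e}  B4 = {a, c, g}  B5 = {c, d, g}  B6 = {b, c, d}  B7 = {b, c, j}  B8 = {c, i, j}
Tree: B1–B2, B2–B3, B3–B4, B4–B5, B5–B6, B6–B7, B7–B8
The largest bag has 3 vertices, giving width 2; this decomposition certifies tw(G) ≤ 2. For the lower bound, G contains the cycle c–h–f–e–a–g–d–b–j–i–c, so G is not a forest; only forests have treewidth ≤ 1, hence tw(G) ≥ 2. Combining the bounds, tw(G) = 2.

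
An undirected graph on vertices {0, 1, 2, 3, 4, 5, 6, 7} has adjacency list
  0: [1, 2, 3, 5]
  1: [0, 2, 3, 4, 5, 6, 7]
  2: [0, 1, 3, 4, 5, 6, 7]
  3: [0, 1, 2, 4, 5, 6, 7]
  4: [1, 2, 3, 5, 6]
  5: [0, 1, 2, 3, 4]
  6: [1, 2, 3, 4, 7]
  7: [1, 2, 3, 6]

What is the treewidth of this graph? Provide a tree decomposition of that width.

Treewidth 4.
Bags: B1 = {1, 2, 3, 4, 6}  B2 = {1, 2, 3, 6, 7}  B3 = {1, 2, 3, 4, 5}  B4 = {0, 1, 2, 3, 5}
Tree: B1–B2, B1–B3, B3–B4

Every bag has size at most 5, so the width is 5 − 1 = 4 and tw(G) ≤ 4. Conversely, {0, 1, 2, 3, 5} is a clique of size 5, and the vertices of any clique must share a bag in every tree decomposition; so some bag has ≥ 5 vertices and tw(G) ≥ 4. Therefore the treewidth is 4.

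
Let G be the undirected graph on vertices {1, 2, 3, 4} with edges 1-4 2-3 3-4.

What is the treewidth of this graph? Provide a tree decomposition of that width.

The largest bag has 2 vertices, giving width 1; this decomposition certifies tw(G) ≤ 1. Any graph with an edge has treewidth ≥ 1, and G has the edge 2–3. Therefore the treewidth is 1.

Treewidth 1.
Bags: B1 = {2, 3}  B2 = {3, 4}  B3 = {1, 4}
Tree: B1–B2, B2–B3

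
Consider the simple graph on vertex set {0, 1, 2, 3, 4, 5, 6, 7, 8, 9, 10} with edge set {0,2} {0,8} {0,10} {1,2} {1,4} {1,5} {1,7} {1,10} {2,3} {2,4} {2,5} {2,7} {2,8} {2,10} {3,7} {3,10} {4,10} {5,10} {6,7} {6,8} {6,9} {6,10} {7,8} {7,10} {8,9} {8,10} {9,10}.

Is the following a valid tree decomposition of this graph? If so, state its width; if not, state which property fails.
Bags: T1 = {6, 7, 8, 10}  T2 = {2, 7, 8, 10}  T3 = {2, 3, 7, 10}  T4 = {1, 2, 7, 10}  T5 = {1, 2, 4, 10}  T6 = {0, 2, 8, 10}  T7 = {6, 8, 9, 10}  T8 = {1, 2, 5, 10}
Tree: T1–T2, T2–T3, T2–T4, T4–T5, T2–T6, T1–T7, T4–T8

Every vertex of G appears in some bag (union = {0, 1, 2, 3, 4, 5, 6, 7, 8, 9, 10}); every edge is covered by a bag; and for each vertex v the set of bags containing v is connected in the bag tree. The decomposition is therefore valid. The largest bag has 4 vertices, so the width is 3.

Yes; width 3.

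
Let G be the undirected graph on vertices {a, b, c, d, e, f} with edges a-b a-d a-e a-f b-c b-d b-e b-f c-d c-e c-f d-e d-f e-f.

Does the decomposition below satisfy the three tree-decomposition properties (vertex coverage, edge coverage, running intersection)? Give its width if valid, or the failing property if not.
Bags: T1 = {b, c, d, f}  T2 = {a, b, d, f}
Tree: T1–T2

A tree decomposition must satisfy three properties: every vertex lies in some bag; for every edge, both endpoints lie together in some bag; and for every vertex, the bags containing it form a connected subtree. Here vertex e appears in no bag, so the decomposition is invalid.

No — vertex e appears in no bag.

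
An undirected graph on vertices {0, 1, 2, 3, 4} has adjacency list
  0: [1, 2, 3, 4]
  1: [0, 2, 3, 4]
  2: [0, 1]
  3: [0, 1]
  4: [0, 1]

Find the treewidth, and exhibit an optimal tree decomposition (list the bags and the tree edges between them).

The largest bag has 3 vertices, giving width 2; this decomposition certifies tw(G) ≤ 2. For the lower bound, the 3 vertices {0, 1, 2} are pairwise adjacent, and any tree decomposition puts a clique entirely inside one bag — forcing width ≥ 2. The upper and lower bounds meet at 2, so that is the treewidth.

Treewidth 2.
Bags: B1 = {0, 1, 4}  B2 = {0, 1, 3}  B3 = {0, 1, 2}
Tree: B1–B2, B1–B3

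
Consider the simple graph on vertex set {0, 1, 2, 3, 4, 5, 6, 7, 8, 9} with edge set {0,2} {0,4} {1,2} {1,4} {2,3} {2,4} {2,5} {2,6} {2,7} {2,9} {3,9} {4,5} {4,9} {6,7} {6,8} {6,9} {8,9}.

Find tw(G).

2

A width-2 tree decomposition is:
Bags: B1 = {0, 2, 4}  B2 = {2, 4, 9}  B3 = {1, 2, 4}  B4 = {2, 6, 9}  B5 = {2, 3, 9}  B6 = {2, 6, 7}  B7 = {6, 8, 9}  B8 = {2, 4, 5}
Tree: B1–B2, B2–B3, B2–B4, B4–B5, B4–B6, B4–B7, B3–B8
Every bag has size at most 3, so the width is 3 − 1 = 2 and tw(G) ≤ 2. For the lower bound, the 3 vertices {6, 8, 9} are pairwise adjacent, and any tree decomposition puts a clique entirely inside one bag — forcing width ≥ 2. Combining the bounds, tw(G) = 2.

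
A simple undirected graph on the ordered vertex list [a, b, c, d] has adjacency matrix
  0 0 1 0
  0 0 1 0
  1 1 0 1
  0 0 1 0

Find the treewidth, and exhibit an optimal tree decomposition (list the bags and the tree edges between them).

The largest bag has 2 vertices, giving width 1; this decomposition certifies tw(G) ≤ 1. G has an edge, so its treewidth is at least 1. Combining the bounds, tw(G) = 1.

Treewidth 1.
One such decomposition:
Bags: B1 = {b, c}  B2 = {c, d}  B3 = {a, c}
Tree: B1–B2, B1–B3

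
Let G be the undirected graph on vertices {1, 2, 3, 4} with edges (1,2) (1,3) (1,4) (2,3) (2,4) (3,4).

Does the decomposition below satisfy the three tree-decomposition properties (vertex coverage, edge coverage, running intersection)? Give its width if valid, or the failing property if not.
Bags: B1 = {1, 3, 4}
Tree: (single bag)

A tree decomposition must satisfy three properties: every vertex lies in some bag; for every edge, both endpoints lie together in some bag; and for every vertex, the bags containing it form a connected subtree. Here vertex 2 appears in no bag, so the decomposition is invalid.

No — vertex 2 appears in no bag.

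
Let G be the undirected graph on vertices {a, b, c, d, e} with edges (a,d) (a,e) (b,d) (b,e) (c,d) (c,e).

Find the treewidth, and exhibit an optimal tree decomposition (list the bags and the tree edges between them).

Each bag holds 3 vertices, so the decomposition has width 2, which upper-bounds the treewidth. For the lower bound, G contains the cycle e–a–d–c–e, so G is not a forest; only forests have treewidth ≤ 1, hence tw(G) ≥ 2. The upper and lower bounds meet at 2, so that is the treewidth.

Treewidth 2.
Bags: B1 = {a, d, e}  B2 = {c, d, e}  B3 = {b, d, e}
Tree: B1–B2, B2–B3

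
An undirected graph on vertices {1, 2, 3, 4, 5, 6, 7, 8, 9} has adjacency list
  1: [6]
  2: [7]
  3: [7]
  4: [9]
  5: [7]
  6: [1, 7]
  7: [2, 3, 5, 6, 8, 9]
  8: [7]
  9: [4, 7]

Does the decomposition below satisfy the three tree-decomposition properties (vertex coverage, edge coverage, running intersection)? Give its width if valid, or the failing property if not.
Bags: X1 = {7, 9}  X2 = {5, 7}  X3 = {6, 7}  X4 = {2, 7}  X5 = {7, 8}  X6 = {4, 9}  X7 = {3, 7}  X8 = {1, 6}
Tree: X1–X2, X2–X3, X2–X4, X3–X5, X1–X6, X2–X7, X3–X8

Every vertex of G appears in some bag (union = {1, 2, 3, 4, 5, 6, 7, 8, 9}); every edge is covered by a bag; and for each vertex v the set of bags containing v is connected in the bag tree. The decomposition is therefore valid. The largest bag has 2 vertices, so the width is 1.

Yes; width 1.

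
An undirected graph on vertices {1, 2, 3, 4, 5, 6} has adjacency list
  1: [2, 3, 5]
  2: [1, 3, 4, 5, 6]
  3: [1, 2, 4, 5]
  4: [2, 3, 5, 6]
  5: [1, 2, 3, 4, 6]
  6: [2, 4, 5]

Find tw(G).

A width-3 tree decomposition is:
Bags: B1 = {2, 3, 4, 5}  B2 = {2, 4, 5, 6}  B3 = {1, 2, 3, 5}
Tree: B1–B2, B1–B3
The largest bag has 4 vertices, giving width 3; this decomposition certifies tw(G) ≤ 3. For the lower bound, the 4 vertices {1, 2, 3, 5} are pairwise adjacent, and any tree decomposition puts a clique entirely inside one bag — forcing width ≥ 3. Combining the bounds, tw(G) = 3.

3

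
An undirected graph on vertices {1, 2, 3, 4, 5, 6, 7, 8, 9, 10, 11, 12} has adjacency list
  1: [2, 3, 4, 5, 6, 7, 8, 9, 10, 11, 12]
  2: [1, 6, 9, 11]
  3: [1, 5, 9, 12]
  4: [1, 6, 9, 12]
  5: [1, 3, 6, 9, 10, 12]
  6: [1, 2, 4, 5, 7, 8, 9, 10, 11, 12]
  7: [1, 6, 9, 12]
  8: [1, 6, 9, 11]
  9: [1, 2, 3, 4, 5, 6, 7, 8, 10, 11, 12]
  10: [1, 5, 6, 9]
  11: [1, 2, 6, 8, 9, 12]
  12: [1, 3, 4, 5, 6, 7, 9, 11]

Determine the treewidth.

4

A width-4 tree decomposition is:
Bags: B1 = {1, 4, 6, 9, 12}  B2 = {1, 5, 6, 9, 12}  B3 = {1, 6, 9, 11, 12}  B4 = {1, 2, 6, 9, 11}  B5 = {1, 6, 7, 9, 12}  B6 = {1, 6, 8, 9, 11}  B7 = {1, 3, 5, 9, 12}  B8 = {1, 5, 6, 9, 10}
Tree: B1–B2, B1–B3, B3–B4, B2–B5, B4–B6, B2–B7, B2–B8
The largest bag has 5 vertices, giving width 4; this decomposition certifies tw(G) ≤ 4. For the lower bound, the 5 vertices {1, 3, 5, 9, 12} are pairwise adjacent, and any tree decomposition puts a clique entirely inside one bag — forcing width ≥ 4. Combining the bounds, tw(G) = 4.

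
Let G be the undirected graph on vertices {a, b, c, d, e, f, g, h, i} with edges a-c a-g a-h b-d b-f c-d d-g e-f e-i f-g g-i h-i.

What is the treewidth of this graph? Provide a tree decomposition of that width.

Each bag holds 4 vertices, so the decomposition has width 3, which upper-bounds the treewidth. For the lower bound: the 4 vertex sets {e,h,i}, {f}, {g}, {a,b,c,d} are disjoint, each induces a connected subgraph, and every pair is joined by at least one edge of G. Contracting each set to a single vertex therefore yields K_{4} as a minor, and since treewidth is minor-monotone, tw(G) ≥ tw(K_{4}) = 3. Therefore the treewidth is 3.

Treewidth 3.
One optimal decomposition is:
Bags: B1 = {e, f, h, i}  B2 = {f, g, h, i}  B3 = {a, f, g, h}  B4 = {a, b, f, g}  B5 = {a, b, d, g}  B6 = {a, b, c, d}
Tree: B1–B2, B2–B3, B3–B4, B4–B5, B5–B6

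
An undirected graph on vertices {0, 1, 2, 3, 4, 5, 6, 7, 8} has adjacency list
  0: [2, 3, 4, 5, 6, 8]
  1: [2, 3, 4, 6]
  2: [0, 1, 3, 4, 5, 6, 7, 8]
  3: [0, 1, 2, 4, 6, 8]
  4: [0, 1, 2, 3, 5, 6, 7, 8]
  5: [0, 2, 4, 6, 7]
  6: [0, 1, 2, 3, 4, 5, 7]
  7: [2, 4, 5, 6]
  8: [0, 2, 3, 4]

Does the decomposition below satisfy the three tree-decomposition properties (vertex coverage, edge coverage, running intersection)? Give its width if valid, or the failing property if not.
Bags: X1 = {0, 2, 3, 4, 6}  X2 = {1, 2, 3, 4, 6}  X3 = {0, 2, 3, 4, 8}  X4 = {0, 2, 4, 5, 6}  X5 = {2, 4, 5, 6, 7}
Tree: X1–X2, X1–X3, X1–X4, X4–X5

Vertex coverage: the bags together contain {0, 1, 2, 3, 4, 5, 6, 7, 8}, the full vertex set. Edge coverage: each edge of G has both endpoints in at least one bag. Running intersection: for every vertex, the bags containing it form a connected subtree. All three properties hold, so this is a valid tree decomposition of width max|bag| − 1 = 4, and hence tw(G) ≤ 4.

Yes; width 4.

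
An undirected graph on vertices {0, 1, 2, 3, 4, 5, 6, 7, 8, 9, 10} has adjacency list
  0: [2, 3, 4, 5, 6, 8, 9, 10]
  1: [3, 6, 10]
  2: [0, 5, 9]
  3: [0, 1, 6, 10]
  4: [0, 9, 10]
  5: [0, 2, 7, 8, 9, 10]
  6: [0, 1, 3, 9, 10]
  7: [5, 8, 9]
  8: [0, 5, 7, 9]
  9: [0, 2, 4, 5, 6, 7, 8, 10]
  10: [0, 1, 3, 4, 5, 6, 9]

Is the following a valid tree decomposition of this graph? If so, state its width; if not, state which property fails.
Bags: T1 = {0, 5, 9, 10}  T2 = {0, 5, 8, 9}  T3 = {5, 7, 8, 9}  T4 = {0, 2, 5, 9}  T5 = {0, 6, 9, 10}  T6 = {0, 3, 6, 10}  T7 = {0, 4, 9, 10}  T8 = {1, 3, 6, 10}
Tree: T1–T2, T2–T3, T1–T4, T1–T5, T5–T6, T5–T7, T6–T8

Yes; width 3.

Every vertex of G appears in some bag (union = {0, 1, 2, 3, 4, 5, 6, 7, 8, 9, 10}); every edge is covered by a bag; and for each vertex v the set of bags containing v is connected in the bag tree. The decomposition is therefore valid. The largest bag has 4 vertices, so the width is 3.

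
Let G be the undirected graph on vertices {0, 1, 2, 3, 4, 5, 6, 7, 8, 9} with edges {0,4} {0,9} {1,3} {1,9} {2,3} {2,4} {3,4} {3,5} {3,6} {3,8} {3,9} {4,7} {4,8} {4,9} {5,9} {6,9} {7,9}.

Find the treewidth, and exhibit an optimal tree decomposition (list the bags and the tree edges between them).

Treewidth 2.
One optimal decomposition is:
Bags: B1 = {3, 4, 9}  B2 = {3, 6, 9}  B3 = {2, 3, 4}  B4 = {3, 5, 9}  B5 = {4, 7, 9}  B6 = {0, 4, 9}  B7 = {3, 4, 8}  B8 = {1, 3, 9}
Tree: B1–B2, B1–B3, B2–B4, B1–B5, B5–B6, B3–B7, B4–B8

Every bag has size at most 3, so the width is 3 − 1 = 2 and tw(G) ≤ 2. For the lower bound, the 3 vertices {0, 4, 9} are pairwise adjacent, and any tree decomposition puts a clique entirely inside one bag — forcing width ≥ 2. Combining the bounds, tw(G) = 2.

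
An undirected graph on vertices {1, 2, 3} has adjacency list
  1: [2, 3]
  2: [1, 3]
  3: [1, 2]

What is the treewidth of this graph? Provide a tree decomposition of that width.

Treewidth 2.
One such decomposition:
Bags: B1 = {1, 2, 3}
Tree: (single bag)

A single bag containing all 3 vertices is trivially a valid decomposition of width 2. On the other hand G contains the 3-clique {1, 2, 3}. A clique must lie in a single bag of any decomposition, so no decomposition can have width below 2. The upper and lower bounds meet at 2, so that is the treewidth.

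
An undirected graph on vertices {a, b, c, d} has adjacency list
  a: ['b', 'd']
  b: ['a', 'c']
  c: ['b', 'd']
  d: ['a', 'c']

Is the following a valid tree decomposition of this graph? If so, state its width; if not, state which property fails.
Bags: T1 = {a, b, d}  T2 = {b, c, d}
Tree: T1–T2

Yes; width 2.

Vertex coverage: the bags together contain {a, b, c, d}, the full vertex set. Edge coverage: each edge of G has both endpoints in at least one bag. Running intersection: for every vertex, the bags containing it form a connected subtree. All three properties hold, so this is a valid tree decomposition of width max|bag| − 1 = 2, and hence tw(G) ≤ 2.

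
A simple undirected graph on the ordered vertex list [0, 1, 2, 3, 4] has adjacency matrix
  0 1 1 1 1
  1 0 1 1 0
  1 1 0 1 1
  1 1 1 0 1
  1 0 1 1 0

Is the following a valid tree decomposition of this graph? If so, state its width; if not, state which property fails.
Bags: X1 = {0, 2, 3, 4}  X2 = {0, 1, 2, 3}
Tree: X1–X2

Every vertex of G appears in some bag (union = {0, 1, 2, 3, 4}); every edge is covered by a bag; and for each vertex v the set of bags containing v is connected in the bag tree. The decomposition is therefore valid. The largest bag has 4 vertices, so the width is 3.

Yes; width 3.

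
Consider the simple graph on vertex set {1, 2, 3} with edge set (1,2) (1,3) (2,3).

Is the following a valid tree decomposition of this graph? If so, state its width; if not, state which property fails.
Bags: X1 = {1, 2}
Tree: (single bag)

A tree decomposition must satisfy three properties: every vertex lies in some bag; for every edge, both endpoints lie together in some bag; and for every vertex, the bags containing it form a connected subtree. Here vertex 3 appears in no bag, so the decomposition is invalid.

No — vertex 3 appears in no bag.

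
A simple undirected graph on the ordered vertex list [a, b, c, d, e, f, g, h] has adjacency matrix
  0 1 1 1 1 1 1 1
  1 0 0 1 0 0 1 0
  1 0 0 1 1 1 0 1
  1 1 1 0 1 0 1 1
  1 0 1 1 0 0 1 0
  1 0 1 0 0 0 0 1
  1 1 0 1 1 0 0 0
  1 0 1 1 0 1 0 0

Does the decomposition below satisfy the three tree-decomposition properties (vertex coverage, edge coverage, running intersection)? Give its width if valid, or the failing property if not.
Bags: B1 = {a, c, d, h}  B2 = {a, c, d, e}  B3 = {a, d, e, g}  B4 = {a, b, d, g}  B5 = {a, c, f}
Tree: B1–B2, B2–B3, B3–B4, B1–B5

No — edge (h,f) lies in no bag.

A tree decomposition must satisfy three properties: every vertex lies in some bag; for every edge, both endpoints lie together in some bag; and for every vertex, the bags containing it form a connected subtree. Here edge (h,f) lies in no bag, so the decomposition is invalid.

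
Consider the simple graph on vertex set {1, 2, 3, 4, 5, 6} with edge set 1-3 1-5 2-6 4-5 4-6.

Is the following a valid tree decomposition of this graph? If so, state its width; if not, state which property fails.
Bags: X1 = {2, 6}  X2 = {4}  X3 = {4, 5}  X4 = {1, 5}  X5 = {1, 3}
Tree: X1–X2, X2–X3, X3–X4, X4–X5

No — edge (6,4) lies in no bag.

A tree decomposition must satisfy three properties: every vertex lies in some bag; for every edge, both endpoints lie together in some bag; and for every vertex, the bags containing it form a connected subtree. Here edge (6,4) lies in no bag, so the decomposition is invalid.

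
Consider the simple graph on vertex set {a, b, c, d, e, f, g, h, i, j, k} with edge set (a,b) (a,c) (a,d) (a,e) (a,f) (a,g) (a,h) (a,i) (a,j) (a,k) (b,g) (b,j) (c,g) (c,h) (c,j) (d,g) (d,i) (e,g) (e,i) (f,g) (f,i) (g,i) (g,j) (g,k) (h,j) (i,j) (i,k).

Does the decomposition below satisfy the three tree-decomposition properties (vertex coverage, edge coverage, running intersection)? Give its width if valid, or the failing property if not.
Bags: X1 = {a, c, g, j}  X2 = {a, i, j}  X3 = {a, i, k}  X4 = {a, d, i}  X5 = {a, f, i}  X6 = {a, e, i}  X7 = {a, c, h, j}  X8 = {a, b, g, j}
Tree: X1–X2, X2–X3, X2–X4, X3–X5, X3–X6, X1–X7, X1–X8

A tree decomposition must satisfy three properties: every vertex lies in some bag; for every edge, both endpoints lie together in some bag; and for every vertex, the bags containing it form a connected subtree. Here edge (g,i) lies in no bag, so the decomposition is invalid.

No — edge (g,i) lies in no bag.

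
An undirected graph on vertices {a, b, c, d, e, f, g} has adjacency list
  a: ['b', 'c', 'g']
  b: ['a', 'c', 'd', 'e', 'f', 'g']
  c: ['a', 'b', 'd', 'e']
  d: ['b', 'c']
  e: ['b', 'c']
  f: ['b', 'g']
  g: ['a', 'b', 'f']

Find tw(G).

A width-2 tree decomposition is:
Bags: B1 = {a, b, g}  B2 = {a, b, c}  B3 = {b, c, d}  B4 = {b, c, e}  B5 = {b, f, g}
Tree: B1–B2, B2–B3, B3–B4, B1–B5
The largest bag has 3 vertices, giving width 2; this decomposition certifies tw(G) ≤ 2. On the other hand G contains the 3-clique {b, f, g}. A clique must lie in a single bag of any decomposition, so no decomposition can have width below 2. Hence tw(G) = 2 exactly.

2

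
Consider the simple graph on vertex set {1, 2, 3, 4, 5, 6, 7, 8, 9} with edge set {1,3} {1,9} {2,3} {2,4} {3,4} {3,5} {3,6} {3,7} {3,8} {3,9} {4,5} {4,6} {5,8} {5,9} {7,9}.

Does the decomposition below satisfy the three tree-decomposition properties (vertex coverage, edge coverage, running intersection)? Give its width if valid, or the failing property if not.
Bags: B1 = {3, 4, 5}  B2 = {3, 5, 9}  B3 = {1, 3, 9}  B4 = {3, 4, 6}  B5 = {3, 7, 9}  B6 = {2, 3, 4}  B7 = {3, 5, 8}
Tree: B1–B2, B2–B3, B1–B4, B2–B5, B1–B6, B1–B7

Vertex coverage: the bags together contain {1, 2, 3, 4, 5, 6, 7, 8, 9}, the full vertex set. Edge coverage: each edge of G has both endpoints in at least one bag. Running intersection: for every vertex, the bags containing it form a connected subtree. All three properties hold, so this is a valid tree decomposition of width max|bag| − 1 = 2, and hence tw(G) ≤ 2.

Yes; width 2.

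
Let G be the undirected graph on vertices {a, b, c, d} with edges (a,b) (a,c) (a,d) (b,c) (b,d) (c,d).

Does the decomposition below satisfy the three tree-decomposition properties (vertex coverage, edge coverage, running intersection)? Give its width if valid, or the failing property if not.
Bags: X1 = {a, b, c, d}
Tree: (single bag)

Yes; width 3.

Every vertex of G appears in some bag (union = {a, b, c, d}); every edge is covered by a bag; and for each vertex v the set of bags containing v is connected in the bag tree. The decomposition is therefore valid. The largest bag has 4 vertices, so the width is 3.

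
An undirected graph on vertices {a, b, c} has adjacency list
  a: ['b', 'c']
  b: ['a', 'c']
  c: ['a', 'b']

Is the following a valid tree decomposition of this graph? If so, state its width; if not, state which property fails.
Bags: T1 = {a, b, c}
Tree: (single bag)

Yes; width 2.

Every vertex of G appears in some bag (union = {a, b, c}); every edge is covered by a bag; and for each vertex v the set of bags containing v is connected in the bag tree. The decomposition is therefore valid. The largest bag has 3 vertices, so the width is 2.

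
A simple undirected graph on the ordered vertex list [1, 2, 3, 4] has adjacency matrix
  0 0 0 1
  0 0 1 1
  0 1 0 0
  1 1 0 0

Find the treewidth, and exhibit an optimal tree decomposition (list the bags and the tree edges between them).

Each bag holds 2 vertices, so the decomposition has width 1, which upper-bounds the treewidth. G has an edge, so its treewidth is at least 1. Hence tw(G) = 1 exactly.

Treewidth 1.
One optimal decomposition is:
Bags: B1 = {1, 4}  B2 = {2, 4}  B3 = {2, 3}
Tree: B1–B2, B2–B3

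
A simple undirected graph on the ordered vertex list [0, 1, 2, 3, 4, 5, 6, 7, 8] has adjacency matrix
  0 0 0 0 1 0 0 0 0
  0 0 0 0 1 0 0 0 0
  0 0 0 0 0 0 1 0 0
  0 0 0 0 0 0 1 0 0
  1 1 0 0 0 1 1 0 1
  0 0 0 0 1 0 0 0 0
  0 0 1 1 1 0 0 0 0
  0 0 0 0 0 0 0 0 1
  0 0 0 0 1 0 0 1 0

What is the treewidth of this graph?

A width-1 tree decomposition is:
Bags: B1 = {4, 6}  B2 = {3, 6}  B3 = {1, 4}  B4 = {2, 6}  B5 = {4, 8}  B6 = {7, 8}  B7 = {4, 5}  B8 = {0, 4}
Tree: B1–B2, B1–B3, B1–B4, B3–B5, B5–B6, B1–B7, B3–B8
Each bag holds 2 vertices, so the decomposition has width 1, which upper-bounds the treewidth. Any graph with an edge has treewidth ≥ 1, and G has the edge 4–6. Hence tw(G) = 1 exactly.

1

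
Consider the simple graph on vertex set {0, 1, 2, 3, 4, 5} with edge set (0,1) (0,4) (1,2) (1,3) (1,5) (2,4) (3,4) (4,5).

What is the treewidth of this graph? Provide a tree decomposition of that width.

Treewidth 2.
Bags: B1 = {0, 1, 4}  B2 = {1, 4, 5}  B3 = {1, 2, 4}  B4 = {1, 3, 4}
Tree: B1–B2, B2–B3, B3–B4

Each bag holds 3 vertices, so the decomposition has width 2, which upper-bounds the treewidth. For the lower bound, G contains the cycle 1–0–4–5–1, so G is not a forest; only forests have treewidth ≤ 1, hence tw(G) ≥ 2. Combining the bounds, tw(G) = 2.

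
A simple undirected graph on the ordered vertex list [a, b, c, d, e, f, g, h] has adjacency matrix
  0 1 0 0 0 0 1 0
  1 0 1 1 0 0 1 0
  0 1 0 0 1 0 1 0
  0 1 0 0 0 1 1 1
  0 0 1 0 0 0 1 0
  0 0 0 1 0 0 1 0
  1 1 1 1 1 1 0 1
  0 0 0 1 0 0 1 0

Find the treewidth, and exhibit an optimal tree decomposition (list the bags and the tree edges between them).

Each bag holds 3 vertices, so the decomposition has width 2, which upper-bounds the treewidth. Conversely, {d, g, h} is a clique of size 3, and the vertices of any clique must share a bag in every tree decomposition; so some bag has ≥ 3 vertices and tw(G) ≥ 2. Therefore the treewidth is 2.

Treewidth 2.
One such decomposition:
Bags: B1 = {d, g, h}  B2 = {d, f, g}  B3 = {b, d, g}  B4 = {a, b, g}  B5 = {b, c, g}  B6 = {c, e, g}
Tree: B1–B2, B1–B3, B3–B4, B4–B5, B5–B6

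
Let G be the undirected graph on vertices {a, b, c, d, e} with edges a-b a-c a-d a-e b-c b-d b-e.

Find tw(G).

2

A width-2 tree decomposition is:
Bags: B1 = {a, b, d}  B2 = {a, b, e}  B3 = {a, b, c}
Tree: B1–B2, B2–B3
Every bag has size at most 3, so the width is 3 − 1 = 2 and tw(G) ≤ 2. On the other hand G contains the 3-clique {a, b, d}. A clique must lie in a single bag of any decomposition, so no decomposition can have width below 2. Hence tw(G) = 2 exactly.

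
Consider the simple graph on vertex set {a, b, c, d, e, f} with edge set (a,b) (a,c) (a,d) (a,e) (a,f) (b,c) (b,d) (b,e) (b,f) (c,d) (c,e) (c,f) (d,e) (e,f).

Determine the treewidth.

4

A width-4 tree decomposition is:
Bags: B1 = {a, b, c, d, e}  B2 = {a, b, c, e, f}
Tree: B1–B2
The largest bag has 5 vertices, giving width 4; this decomposition certifies tw(G) ≤ 4. On the other hand G contains the 5-clique {a, b, c, d, e}. A clique must lie in a single bag of any decomposition, so no decomposition can have width below 4. Therefore the treewidth is 4.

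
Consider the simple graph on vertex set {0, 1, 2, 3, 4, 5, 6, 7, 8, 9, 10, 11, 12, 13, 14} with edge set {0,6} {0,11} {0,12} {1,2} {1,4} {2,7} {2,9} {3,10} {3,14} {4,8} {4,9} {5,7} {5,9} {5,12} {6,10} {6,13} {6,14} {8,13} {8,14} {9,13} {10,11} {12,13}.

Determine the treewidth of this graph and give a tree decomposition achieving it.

Every bag has size at most 4, so the width is 4 − 1 = 3 and tw(G) ≤ 3. For the lower bound: the 4 vertex sets {3,10,11}, {14}, {6}, {0,8,12,13} are disjoint, each induces a connected subgraph, and every pair is joined by at least one edge of G. Contracting each set to a single vertex therefore yields K_{4} as a minor, and since treewidth is minor-monotone, tw(G) ≥ tw(K_{4}) = 3. Hence tw(G) = 3 exactly.

Treewidth 3.
One such decomposition:
Bags: B1 = {3, 10, 11, 14}  B2 = {6, 10, 11, 14}  B3 = {0, 6, 11, 14}  B4 = {0, 6, 8, 14}  B5 = {0, 6, 8, 13}  B6 = {0, 8, 12, 13}  B7 = {4, 8, 12, 13}  B8 = {4, 9, 12, 13}  B9 = {4, 5, 9, 12}  B10 = {1, 4, 5, 9}  B11 = {1, 2, 5, 9}  B12 = {1, 2, 5, 7}
Tree: B1–B2, B2–B3, B3–B4, B4–B5, B5–B6, B6–B7, B7–B8, B8–B9, B9–B10, B10–B11, B11–B12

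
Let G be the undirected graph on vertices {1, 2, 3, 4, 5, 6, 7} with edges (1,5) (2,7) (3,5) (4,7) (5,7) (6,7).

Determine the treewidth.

A width-1 tree decomposition is:
Bags: B1 = {6, 7}  B2 = {5, 7}  B3 = {2, 7}  B4 = {3, 5}  B5 = {4, 7}  B6 = {1, 5}
Tree: B1–B2, B1–B3, B2–B4, B2–B5, B2–B6
Every bag has size at most 2, so the width is 2 − 1 = 1 and tw(G) ≤ 1. Since G has at least one edge (e.g. 6–7), it is not an edgeless graph, so tw(G) ≥ 1. Hence tw(G) = 1 exactly.

1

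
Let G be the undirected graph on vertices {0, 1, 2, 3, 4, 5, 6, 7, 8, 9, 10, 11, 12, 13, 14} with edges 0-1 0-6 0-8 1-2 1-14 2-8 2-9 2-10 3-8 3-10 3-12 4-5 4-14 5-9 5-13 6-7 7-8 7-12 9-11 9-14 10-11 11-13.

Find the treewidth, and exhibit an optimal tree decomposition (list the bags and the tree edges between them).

Every bag has size at most 4, so the width is 4 − 1 = 3 and tw(G) ≤ 3. For the lower bound: the 4 vertex sets {6,7,12}, {0}, {8}, {1,2,3,10} are disjoint, each induces a connected subgraph, and every pair is joined by at least one edge of G. Contracting each set to a single vertex therefore yields K_{4} as a minor, and since treewidth is minor-monotone, tw(G) ≥ tw(K_{4}) = 3. Combining the bounds, tw(G) = 3.

Treewidth 3.
Bags: B1 = {0, 6, 7, 12}  B2 = {0, 7, 8, 12}  B3 = {0, 3, 8, 12}  B4 = {0, 1, 3, 8}  B5 = {1, 2, 3, 8}  B6 = {1, 2, 3, 10}  B7 = {1, 2, 10, 14}  B8 = {2, 9, 10, 14}  B9 = {9, 10, 11, 14}  B10 = {4, 9, 11, 14}  B11 = {4, 5, 9, 11}  B12 = {4, 5, 11, 13}
Tree: B1–B2, B2–B3, B3–B4, B4–B5, B5–B6, B6–B7, B7–B8, B8–B9, B9–B10, B10–B11, B11–B12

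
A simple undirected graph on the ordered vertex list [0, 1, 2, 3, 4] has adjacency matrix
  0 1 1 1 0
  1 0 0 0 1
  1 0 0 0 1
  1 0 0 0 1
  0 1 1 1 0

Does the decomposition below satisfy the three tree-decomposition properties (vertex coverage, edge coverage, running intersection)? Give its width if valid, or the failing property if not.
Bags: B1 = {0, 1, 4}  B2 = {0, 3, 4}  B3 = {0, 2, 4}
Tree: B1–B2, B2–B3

Vertex coverage: the bags together contain {0, 1, 2, 3, 4}, the full vertex set. Edge coverage: each edge of G has both endpoints in at least one bag. Running intersection: for every vertex, the bags containing it form a connected subtree. All three properties hold, so this is a valid tree decomposition of width max|bag| − 1 = 2, and hence tw(G) ≤ 2.

Yes; width 2.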